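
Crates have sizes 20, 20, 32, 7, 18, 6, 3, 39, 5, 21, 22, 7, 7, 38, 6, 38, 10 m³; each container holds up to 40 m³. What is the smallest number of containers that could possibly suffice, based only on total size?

Total size = 20 + 20 + 32 + 7 + 18 + 6 + 3 + 39 + 5 + 21 + 22 + 7 + 7 + 38 + 6 + 38 + 10 = 299 m³.
⌈299 / 40⌉ = 8.

8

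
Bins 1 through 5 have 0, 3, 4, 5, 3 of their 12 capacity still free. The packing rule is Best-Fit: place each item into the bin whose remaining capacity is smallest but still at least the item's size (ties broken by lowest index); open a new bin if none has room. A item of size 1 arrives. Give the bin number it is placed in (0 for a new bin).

Bins with room: bin 2 (3), bin 3 (4), bin 4 (5), bin 5 (3).
Tightest fit is bin 2 with 3 free.

2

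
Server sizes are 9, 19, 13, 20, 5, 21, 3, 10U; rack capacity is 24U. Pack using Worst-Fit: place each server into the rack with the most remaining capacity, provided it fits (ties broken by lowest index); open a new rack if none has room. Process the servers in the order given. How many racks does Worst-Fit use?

rack 1: place 9U, 15U left
rack 2: place 19U, 5U left
rack 1: place 13U, 2U left
rack 3: place 20U, 4U left
rack 2: place 5U, 0U left
rack 4: place 21U, 3U left
rack 3: place 3U, 1U left
rack 5: place 10U, 14U left
Final racks: [9,13] [19,5] [20,3] [21] [10].

5 racks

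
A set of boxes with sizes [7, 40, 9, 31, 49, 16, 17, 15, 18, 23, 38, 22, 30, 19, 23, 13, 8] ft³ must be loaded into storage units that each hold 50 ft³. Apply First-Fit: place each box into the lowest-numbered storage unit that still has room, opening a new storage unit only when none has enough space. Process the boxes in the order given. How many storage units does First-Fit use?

storage unit 1: place 7 ft³, 43 ft³ left
storage unit 1: place 40 ft³, 3 ft³ left
storage unit 2: place 9 ft³, 41 ft³ left
storage unit 2: place 31 ft³, 10 ft³ left
storage unit 3: place 49 ft³, 1 ft³ left
storage unit 4: place 16 ft³, 34 ft³ left
storage unit 4: place 17 ft³, 17 ft³ left
storage unit 4: place 15 ft³, 2 ft³ left
storage unit 5: place 18 ft³, 32 ft³ left
storage unit 5: place 23 ft³, 9 ft³ left
storage unit 6: place 38 ft³, 12 ft³ left
storage unit 7: place 22 ft³, 28 ft³ left
storage unit 8: place 30 ft³, 20 ft³ left
storage unit 7: place 19 ft³, 9 ft³ left
storage unit 9: place 23 ft³, 27 ft³ left
storage unit 8: place 13 ft³, 7 ft³ left
storage unit 2: place 8 ft³, 2 ft³ left
Final storage units: [7,40] [9,31,8] [49] [16,17,15] [18,23] [38] [22,19] [30,13] [23].

9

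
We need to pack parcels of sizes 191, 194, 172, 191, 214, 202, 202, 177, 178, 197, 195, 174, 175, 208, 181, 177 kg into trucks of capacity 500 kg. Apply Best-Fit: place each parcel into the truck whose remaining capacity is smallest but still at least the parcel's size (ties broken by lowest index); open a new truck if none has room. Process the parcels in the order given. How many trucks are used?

8 trucks

Put 191 kg in truck 1; 309 kg remain.
Put 194 kg in truck 1; 115 kg remain.
Put 172 kg in truck 2; 328 kg remain.
Put 191 kg in truck 2; 137 kg remain.
Put 214 kg in truck 3; 286 kg remain.
Put 202 kg in truck 3; 84 kg remain.
Put 202 kg in truck 4; 298 kg remain.
Put 177 kg in truck 4; 121 kg remain.
Put 178 kg in truck 5; 322 kg remain.
Put 197 kg in truck 5; 125 kg remain.
Put 195 kg in truck 6; 305 kg remain.
Put 174 kg in truck 6; 131 kg remain.
Put 175 kg in truck 7; 325 kg remain.
Put 208 kg in truck 7; 117 kg remain.
Put 181 kg in truck 8; 319 kg remain.
Put 177 kg in truck 8; 142 kg remain.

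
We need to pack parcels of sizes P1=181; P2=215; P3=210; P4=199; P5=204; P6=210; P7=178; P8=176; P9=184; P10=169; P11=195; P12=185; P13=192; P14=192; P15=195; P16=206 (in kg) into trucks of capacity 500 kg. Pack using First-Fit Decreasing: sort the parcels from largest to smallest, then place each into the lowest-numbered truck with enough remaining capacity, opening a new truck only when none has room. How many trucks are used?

Sorted descending: 215, 210, 210, 206, 204, 199, 195, 195, 192, 192, 185, 184, 181, 178, 176, 169.
Put 215 kg in truck 1; 285 kg remain.
Put 210 kg in truck 1; 75 kg remain.
Put 210 kg in truck 2; 290 kg remain.
Put 206 kg in truck 2; 84 kg remain.
Put 204 kg in truck 3; 296 kg remain.
Put 199 kg in truck 3; 97 kg remain.
Put 195 kg in truck 4; 305 kg remain.
Put 195 kg in truck 4; 110 kg remain.
Put 192 kg in truck 5; 308 kg remain.
Put 192 kg in truck 5; 116 kg remain.
Put 185 kg in truck 6; 315 kg remain.
Put 184 kg in truck 6; 131 kg remain.
Put 181 kg in truck 7; 319 kg remain.
Put 178 kg in truck 7; 141 kg remain.
Put 176 kg in truck 8; 324 kg remain.
Put 169 kg in truck 8; 155 kg remain.

8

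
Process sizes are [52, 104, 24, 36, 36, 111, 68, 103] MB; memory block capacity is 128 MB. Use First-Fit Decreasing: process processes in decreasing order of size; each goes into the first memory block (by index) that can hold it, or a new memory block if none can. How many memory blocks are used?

Sorted descending: 111, 104, 103, 68, 52, 36, 36, 24.
111 MB → memory block 1 (remaining 17 MB)
104 MB → memory block 2 (remaining 24 MB)
103 MB → memory block 3 (remaining 25 MB)
68 MB → memory block 4 (remaining 60 MB)
52 MB → memory block 4 (remaining 8 MB)
36 MB → memory block 5 (remaining 92 MB)
36 MB → memory block 5 (remaining 56 MB)
24 MB → memory block 2 (remaining 0 MB)
Final memory blocks: [111] [104,24] [103] [68,52] [36,36].

5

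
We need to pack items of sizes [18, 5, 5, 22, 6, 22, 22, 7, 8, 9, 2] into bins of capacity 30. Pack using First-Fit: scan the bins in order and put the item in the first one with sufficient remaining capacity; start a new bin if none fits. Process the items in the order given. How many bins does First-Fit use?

5

bin 1: place 18, 12 left
bin 1: place 5, 7 left
bin 1: place 5, 2 left
bin 2: place 22, 8 left
bin 2: place 6, 2 left
bin 3: place 22, 8 left
bin 4: place 22, 8 left
bin 3: place 7, 1 left
bin 4: place 8, 0 left
bin 5: place 9, 21 left
bin 1: place 2, 0 left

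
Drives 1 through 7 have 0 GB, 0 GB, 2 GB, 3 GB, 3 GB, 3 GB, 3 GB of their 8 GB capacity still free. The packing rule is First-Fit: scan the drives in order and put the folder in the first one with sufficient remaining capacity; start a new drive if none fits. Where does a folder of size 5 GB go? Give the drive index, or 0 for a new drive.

No drive has ≥ 5 GB free, so a new drive is opened.

0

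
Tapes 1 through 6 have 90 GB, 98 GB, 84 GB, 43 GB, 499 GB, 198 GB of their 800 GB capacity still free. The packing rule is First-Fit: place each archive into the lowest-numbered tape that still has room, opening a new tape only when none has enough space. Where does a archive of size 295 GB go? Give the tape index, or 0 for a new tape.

5

Tapes with room: tape 5 (499 GB).
The first with room is tape 5.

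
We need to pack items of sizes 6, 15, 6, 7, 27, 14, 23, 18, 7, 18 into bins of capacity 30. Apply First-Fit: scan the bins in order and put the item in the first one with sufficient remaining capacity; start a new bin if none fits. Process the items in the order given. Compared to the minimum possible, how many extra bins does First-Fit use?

1

First-Fit: [6,15,6] [7,14,7] [27] [23] [18] [18] → 6 bins.
Total size 141; any packing needs at least ⌈141/30⌉ = 5 bins.
An optimal packing achieves that bound: [27] [23,7] [18,7] [18,6,6] [15,14] → 5 bins.
Excess: 6 − 5 = 1.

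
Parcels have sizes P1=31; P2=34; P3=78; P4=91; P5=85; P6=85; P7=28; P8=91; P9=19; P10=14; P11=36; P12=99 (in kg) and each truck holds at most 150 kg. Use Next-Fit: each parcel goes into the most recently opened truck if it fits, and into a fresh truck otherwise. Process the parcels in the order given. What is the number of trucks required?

truck 1: place P1 (31 kg), 119 kg left
truck 1: place P2 (34 kg), 85 kg left
truck 1: place P3 (78 kg), 7 kg left
truck 2: place P4 (91 kg), 59 kg left
truck 3: place P5 (85 kg), 65 kg left
truck 4: place P6 (85 kg), 65 kg left
truck 4: place P7 (28 kg), 37 kg left
truck 5: place P8 (91 kg), 59 kg left
truck 5: place P9 (19 kg), 40 kg left
truck 5: place P10 (14 kg), 26 kg left
truck 6: place P11 (36 kg), 114 kg left
truck 6: place P12 (99 kg), 15 kg left

6 trucks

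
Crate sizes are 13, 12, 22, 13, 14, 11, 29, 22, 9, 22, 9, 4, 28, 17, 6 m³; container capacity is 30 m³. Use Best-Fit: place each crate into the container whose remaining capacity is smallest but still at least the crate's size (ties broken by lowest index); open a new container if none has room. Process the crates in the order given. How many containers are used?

container 1: place 13 m³, 17 m³ left
container 1: place 12 m³, 5 m³ left
container 2: place 22 m³, 8 m³ left
container 3: place 13 m³, 17 m³ left
container 3: place 14 m³, 3 m³ left
container 4: place 11 m³, 19 m³ left
container 5: place 29 m³, 1 m³ left
container 6: place 22 m³, 8 m³ left
container 4: place 9 m³, 10 m³ left
container 7: place 22 m³, 8 m³ left
container 4: place 9 m³, 1 m³ left
container 1: place 4 m³, 1 m³ left
container 8: place 28 m³, 2 m³ left
container 9: place 17 m³, 13 m³ left
container 2: place 6 m³, 2 m³ left
Final containers: [13,12,4] [22,6] [13,14] [11,9,9] [29] [22] [22] [28] [17].

9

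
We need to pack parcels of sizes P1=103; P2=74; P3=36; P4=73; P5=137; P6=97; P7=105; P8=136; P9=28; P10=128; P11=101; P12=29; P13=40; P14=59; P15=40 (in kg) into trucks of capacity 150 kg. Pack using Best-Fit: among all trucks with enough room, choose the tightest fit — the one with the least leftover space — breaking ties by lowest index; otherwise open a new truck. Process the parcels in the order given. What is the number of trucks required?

9

truck 1: place P1 (103 kg), 47 kg left
truck 2: place P2 (74 kg), 76 kg left
truck 1: place P3 (36 kg), 11 kg left
truck 2: place P4 (73 kg), 3 kg left
truck 3: place P5 (137 kg), 13 kg left
truck 4: place P6 (97 kg), 53 kg left
truck 5: place P7 (105 kg), 45 kg left
truck 6: place P8 (136 kg), 14 kg left
truck 5: place P9 (28 kg), 17 kg left
truck 7: place P10 (128 kg), 22 kg left
truck 8: place P11 (101 kg), 49 kg left
truck 8: place P12 (29 kg), 20 kg left
truck 4: place P13 (40 kg), 13 kg left
truck 9: place P14 (59 kg), 91 kg left
truck 9: place P15 (40 kg), 51 kg left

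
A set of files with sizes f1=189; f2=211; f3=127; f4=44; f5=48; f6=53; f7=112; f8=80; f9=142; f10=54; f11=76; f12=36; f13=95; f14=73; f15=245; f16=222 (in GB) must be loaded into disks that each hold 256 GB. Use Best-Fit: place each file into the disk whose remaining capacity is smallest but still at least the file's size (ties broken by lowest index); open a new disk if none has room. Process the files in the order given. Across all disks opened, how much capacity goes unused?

241

f1 (189 GB) → disk 1 (remaining 67 GB)
f2 (211 GB) → disk 2 (remaining 45 GB)
f3 (127 GB) → disk 3 (remaining 129 GB)
f4 (44 GB) → disk 2 (remaining 1 GB)
f5 (48 GB) → disk 1 (remaining 19 GB)
f6 (53 GB) → disk 3 (remaining 76 GB)
f7 (112 GB) → disk 4 (remaining 144 GB)
f8 (80 GB) → disk 4 (remaining 64 GB)
f9 (142 GB) → disk 5 (remaining 114 GB)
f10 (54 GB) → disk 4 (remaining 10 GB)
f11 (76 GB) → disk 3 (remaining 0 GB)
f12 (36 GB) → disk 5 (remaining 78 GB)
f13 (95 GB) → disk 6 (remaining 161 GB)
f14 (73 GB) → disk 5 (remaining 5 GB)
f15 (245 GB) → disk 7 (remaining 11 GB)
f16 (222 GB) → disk 8 (remaining 34 GB)
8 disks × 256 GB = 2048 GB; used 1807 GB; unused 241 GB.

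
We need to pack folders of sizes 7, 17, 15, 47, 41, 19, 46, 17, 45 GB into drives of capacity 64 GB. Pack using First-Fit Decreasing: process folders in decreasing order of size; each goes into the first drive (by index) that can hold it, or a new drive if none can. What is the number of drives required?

4

Sorted descending: 47, 46, 45, 41, 19, 17, 17, 15, 7.
drive 1: place 47 GB, 17 GB left
drive 2: place 46 GB, 18 GB left
drive 3: place 45 GB, 19 GB left
drive 4: place 41 GB, 23 GB left
drive 3: place 19 GB, 0 GB left
drive 1: place 17 GB, 0 GB left
drive 2: place 17 GB, 1 GB left
drive 4: place 15 GB, 8 GB left
drive 4: place 7 GB, 1 GB left
Final drives: [47,17] [46,17] [45,19] [41,15,7].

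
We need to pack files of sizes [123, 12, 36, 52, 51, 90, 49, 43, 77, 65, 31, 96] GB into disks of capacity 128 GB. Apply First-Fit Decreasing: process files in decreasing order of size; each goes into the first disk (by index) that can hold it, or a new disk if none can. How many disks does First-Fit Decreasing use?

6 disks

Sorted descending: 123, 96, 90, 77, 65, 52, 51, 49, 43, 36, 31, 12.
disk 1: place 123 GB, 5 GB left
disk 2: place 96 GB, 32 GB left
disk 3: place 90 GB, 38 GB left
disk 4: place 77 GB, 51 GB left
disk 5: place 65 GB, 63 GB left
disk 5: place 52 GB, 11 GB left
disk 4: place 51 GB, 0 GB left
disk 6: place 49 GB, 79 GB left
disk 6: place 43 GB, 36 GB left
disk 3: place 36 GB, 2 GB left
disk 2: place 31 GB, 1 GB left
disk 6: place 12 GB, 24 GB left
Final disks: [123] [96,31] [90,36] [77,51] [65,52] [49,43,12].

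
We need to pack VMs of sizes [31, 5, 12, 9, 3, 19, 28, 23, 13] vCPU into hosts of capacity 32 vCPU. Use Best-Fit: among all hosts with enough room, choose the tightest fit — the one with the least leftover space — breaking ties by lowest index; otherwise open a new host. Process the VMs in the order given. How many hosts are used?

31 vCPU → host 1 (remaining 1 vCPU)
5 vCPU → host 2 (remaining 27 vCPU)
12 vCPU → host 2 (remaining 15 vCPU)
9 vCPU → host 2 (remaining 6 vCPU)
3 vCPU → host 2 (remaining 3 vCPU)
19 vCPU → host 3 (remaining 13 vCPU)
28 vCPU → host 4 (remaining 4 vCPU)
23 vCPU → host 5 (remaining 9 vCPU)
13 vCPU → host 3 (remaining 0 vCPU)

5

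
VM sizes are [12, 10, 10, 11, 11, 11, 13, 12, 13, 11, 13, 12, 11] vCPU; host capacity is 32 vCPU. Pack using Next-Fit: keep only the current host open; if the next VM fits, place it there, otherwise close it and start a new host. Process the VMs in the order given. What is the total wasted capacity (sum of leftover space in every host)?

42

Put 12 vCPU in host 1; 20 vCPU remain.
Put 10 vCPU in host 1; 10 vCPU remain.
Put 10 vCPU in host 1; 0 vCPU remain.
Put 11 vCPU in host 2; 21 vCPU remain.
Put 11 vCPU in host 2; 10 vCPU remain.
Put 11 vCPU in host 3; 21 vCPU remain.
Put 13 vCPU in host 3; 8 vCPU remain.
Put 12 vCPU in host 4; 20 vCPU remain.
Put 13 vCPU in host 4; 7 vCPU remain.
Put 11 vCPU in host 5; 21 vCPU remain.
Put 13 vCPU in host 5; 8 vCPU remain.
Put 12 vCPU in host 6; 20 vCPU remain.
Put 11 vCPU in host 6; 9 vCPU remain.
6 hosts × 32 vCPU = 192 vCPU; used 150 vCPU; unused 42 vCPU.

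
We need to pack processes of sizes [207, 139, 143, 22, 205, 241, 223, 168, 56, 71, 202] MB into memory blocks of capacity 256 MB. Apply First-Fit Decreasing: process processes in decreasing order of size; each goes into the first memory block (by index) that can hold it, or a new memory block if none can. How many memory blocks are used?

Sorted descending: 241, 223, 207, 205, 202, 168, 143, 139, 71, 56, 22.
Put 241 MB in memory block 1; 15 MB remain.
Put 223 MB in memory block 2; 33 MB remain.
Put 207 MB in memory block 3; 49 MB remain.
Put 205 MB in memory block 4; 51 MB remain.
Put 202 MB in memory block 5; 54 MB remain.
Put 168 MB in memory block 6; 88 MB remain.
Put 143 MB in memory block 7; 113 MB remain.
Put 139 MB in memory block 8; 117 MB remain.
Put 71 MB in memory block 6; 17 MB remain.
Put 56 MB in memory block 7; 57 MB remain.
Put 22 MB in memory block 2; 11 MB remain.
Final memory blocks: [241] [223,22] [207] [205] [202] [168,71] [143,56] [139].

8 memory blocks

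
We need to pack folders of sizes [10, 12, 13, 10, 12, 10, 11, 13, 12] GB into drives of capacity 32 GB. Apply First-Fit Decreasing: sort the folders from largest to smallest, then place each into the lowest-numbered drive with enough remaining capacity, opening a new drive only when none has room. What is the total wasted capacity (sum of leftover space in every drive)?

Sorted descending: 13, 13, 12, 12, 12, 11, 10, 10, 10.
drive 1: place 13 GB, 19 GB left
drive 1: place 13 GB, 6 GB left
drive 2: place 12 GB, 20 GB left
drive 2: place 12 GB, 8 GB left
drive 3: place 12 GB, 20 GB left
drive 3: place 11 GB, 9 GB left
drive 4: place 10 GB, 22 GB left
drive 4: place 10 GB, 12 GB left
drive 4: place 10 GB, 2 GB left
4 drives × 32 GB = 128 GB; used 103 GB; unused 25 GB.

25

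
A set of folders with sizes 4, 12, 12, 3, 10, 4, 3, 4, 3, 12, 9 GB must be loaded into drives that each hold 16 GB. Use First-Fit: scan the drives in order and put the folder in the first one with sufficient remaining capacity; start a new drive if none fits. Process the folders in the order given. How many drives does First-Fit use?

6

drive 1: place 4 GB, 12 GB left
drive 1: place 12 GB, 0 GB left
drive 2: place 12 GB, 4 GB left
drive 2: place 3 GB, 1 GB left
drive 3: place 10 GB, 6 GB left
drive 3: place 4 GB, 2 GB left
drive 4: place 3 GB, 13 GB left
drive 4: place 4 GB, 9 GB left
drive 4: place 3 GB, 6 GB left
drive 5: place 12 GB, 4 GB left
drive 6: place 9 GB, 7 GB left
Final drives: [4,12] [12,3] [10,4] [3,4,3] [12] [9].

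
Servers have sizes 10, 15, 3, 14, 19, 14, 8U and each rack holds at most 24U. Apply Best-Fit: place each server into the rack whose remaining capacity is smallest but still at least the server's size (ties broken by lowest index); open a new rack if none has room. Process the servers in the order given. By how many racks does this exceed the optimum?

0

Best-Fit: [10,14] [15,3] [19] [14,8] → 4 racks.
Total size 83U; any packing needs at least ⌈83/24⌉ = 4 racks.
So 4 is already optimal.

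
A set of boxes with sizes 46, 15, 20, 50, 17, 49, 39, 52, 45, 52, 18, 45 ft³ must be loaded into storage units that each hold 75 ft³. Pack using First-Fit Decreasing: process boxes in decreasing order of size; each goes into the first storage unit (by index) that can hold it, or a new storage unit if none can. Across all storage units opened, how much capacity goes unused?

152

Sorted descending: 52, 52, 50, 49, 46, 45, 45, 39, 20, 18, 17, 15.
Put 52 ft³ in storage unit 1; 23 ft³ remain.
Put 52 ft³ in storage unit 2; 23 ft³ remain.
Put 50 ft³ in storage unit 3; 25 ft³ remain.
Put 49 ft³ in storage unit 4; 26 ft³ remain.
Put 46 ft³ in storage unit 5; 29 ft³ remain.
Put 45 ft³ in storage unit 6; 30 ft³ remain.
Put 45 ft³ in storage unit 7; 30 ft³ remain.
Put 39 ft³ in storage unit 8; 36 ft³ remain.
Put 20 ft³ in storage unit 1; 3 ft³ remain.
Put 18 ft³ in storage unit 2; 5 ft³ remain.
Put 17 ft³ in storage unit 3; 8 ft³ remain.
Put 15 ft³ in storage unit 4; 11 ft³ remain.
8 storage units × 75 ft³ = 600 ft³; used 448 ft³; unused 152 ft³.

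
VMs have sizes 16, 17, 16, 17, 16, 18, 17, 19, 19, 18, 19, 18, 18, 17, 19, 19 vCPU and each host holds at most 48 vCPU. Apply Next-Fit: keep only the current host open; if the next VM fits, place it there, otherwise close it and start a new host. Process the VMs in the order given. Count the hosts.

8

Put 16 vCPU in host 1; 32 vCPU remain.
Put 17 vCPU in host 1; 15 vCPU remain.
Put 16 vCPU in host 2; 32 vCPU remain.
Put 17 vCPU in host 2; 15 vCPU remain.
Put 16 vCPU in host 3; 32 vCPU remain.
Put 18 vCPU in host 3; 14 vCPU remain.
Put 17 vCPU in host 4; 31 vCPU remain.
Put 19 vCPU in host 4; 12 vCPU remain.
Put 19 vCPU in host 5; 29 vCPU remain.
Put 18 vCPU in host 5; 11 vCPU remain.
Put 19 vCPU in host 6; 29 vCPU remain.
Put 18 vCPU in host 6; 11 vCPU remain.
Put 18 vCPU in host 7; 30 vCPU remain.
Put 17 vCPU in host 7; 13 vCPU remain.
Put 19 vCPU in host 8; 29 vCPU remain.
Put 19 vCPU in host 8; 10 vCPU remain.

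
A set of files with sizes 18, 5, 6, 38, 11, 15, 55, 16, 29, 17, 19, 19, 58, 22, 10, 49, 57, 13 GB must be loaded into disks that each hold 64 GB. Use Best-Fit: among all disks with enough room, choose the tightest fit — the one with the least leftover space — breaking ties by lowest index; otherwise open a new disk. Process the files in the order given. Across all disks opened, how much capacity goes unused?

55

Put 18 GB in disk 1; 46 GB remain.
Put 5 GB in disk 1; 41 GB remain.
Put 6 GB in disk 1; 35 GB remain.
Put 38 GB in disk 2; 26 GB remain.
Put 11 GB in disk 2; 15 GB remain.
Put 15 GB in disk 2; 0 GB remain.
Put 55 GB in disk 3; 9 GB remain.
Put 16 GB in disk 1; 19 GB remain.
Put 29 GB in disk 4; 35 GB remain.
Put 17 GB in disk 1; 2 GB remain.
Put 19 GB in disk 4; 16 GB remain.
Put 19 GB in disk 5; 45 GB remain.
Put 58 GB in disk 6; 6 GB remain.
Put 22 GB in disk 5; 23 GB remain.
Put 10 GB in disk 4; 6 GB remain.
Put 49 GB in disk 7; 15 GB remain.
Put 57 GB in disk 8; 7 GB remain.
Put 13 GB in disk 7; 2 GB remain.
8 disks × 64 GB = 512 GB; used 457 GB; unused 55 GB.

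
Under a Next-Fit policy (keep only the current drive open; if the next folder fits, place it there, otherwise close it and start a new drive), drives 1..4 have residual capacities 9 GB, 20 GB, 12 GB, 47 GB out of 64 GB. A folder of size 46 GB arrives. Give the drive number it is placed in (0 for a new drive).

4

Next-Fit only looks at drive 4, which has 47 GB free.
46 GB fits there.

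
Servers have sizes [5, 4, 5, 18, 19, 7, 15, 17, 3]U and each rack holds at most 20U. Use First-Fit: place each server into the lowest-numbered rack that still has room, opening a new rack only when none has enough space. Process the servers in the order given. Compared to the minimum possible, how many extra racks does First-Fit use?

1

First-Fit: [5,4,5,3] [18] [19] [7] [15] [17] → 6 racks.
Total size 93U; any packing needs at least ⌈93/20⌉ = 5 racks.
An optimal packing achieves that bound: [19] [18] [17,3] [15,5] [7,5,4] → 5 racks.
Excess: 6 − 5 = 1.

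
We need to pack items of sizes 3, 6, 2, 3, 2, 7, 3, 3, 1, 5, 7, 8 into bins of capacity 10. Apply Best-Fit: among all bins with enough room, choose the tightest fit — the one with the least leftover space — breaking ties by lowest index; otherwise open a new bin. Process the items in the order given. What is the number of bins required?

Put 3 in bin 1; 7 remain.
Put 6 in bin 1; 1 remain.
Put 2 in bin 2; 8 remain.
Put 3 in bin 2; 5 remain.
Put 2 in bin 2; 3 remain.
Put 7 in bin 3; 3 remain.
Put 3 in bin 2; 0 remain.
Put 3 in bin 3; 0 remain.
Put 1 in bin 1; 0 remain.
Put 5 in bin 4; 5 remain.
Put 7 in bin 5; 3 remain.
Put 8 in bin 6; 2 remain.
Final bins: [3,6,1] [2,3,2,3] [7,3] [5] [7] [8].

6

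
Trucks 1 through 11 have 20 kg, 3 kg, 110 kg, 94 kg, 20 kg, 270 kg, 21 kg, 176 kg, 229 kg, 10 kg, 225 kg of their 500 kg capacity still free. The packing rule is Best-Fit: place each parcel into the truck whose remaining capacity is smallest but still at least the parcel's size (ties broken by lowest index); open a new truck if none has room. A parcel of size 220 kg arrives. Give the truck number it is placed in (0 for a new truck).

Trucks with room: truck 6 (270 kg), truck 9 (229 kg), truck 11 (225 kg).
Tightest fit is truck 11 with 225 kg free.

11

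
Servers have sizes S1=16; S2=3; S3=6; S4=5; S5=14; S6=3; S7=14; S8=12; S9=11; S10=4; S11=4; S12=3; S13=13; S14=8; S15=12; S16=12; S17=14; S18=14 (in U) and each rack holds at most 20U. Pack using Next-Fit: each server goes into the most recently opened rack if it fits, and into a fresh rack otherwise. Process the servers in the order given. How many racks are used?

11 racks

S1 (16U) → rack 1 (remaining 4U)
S2 (3U) → rack 1 (remaining 1U)
S3 (6U) → rack 2 (remaining 14U)
S4 (5U) → rack 2 (remaining 9U)
S5 (14U) → rack 3 (remaining 6U)
S6 (3U) → rack 3 (remaining 3U)
S7 (14U) → rack 4 (remaining 6U)
S8 (12U) → rack 5 (remaining 8U)
S9 (11U) → rack 6 (remaining 9U)
S10 (4U) → rack 6 (remaining 5U)
S11 (4U) → rack 6 (remaining 1U)
S12 (3U) → rack 7 (remaining 17U)
S13 (13U) → rack 7 (remaining 4U)
S14 (8U) → rack 8 (remaining 12U)
S15 (12U) → rack 8 (remaining 0U)
S16 (12U) → rack 9 (remaining 8U)
S17 (14U) → rack 10 (remaining 6U)
S18 (14U) → rack 11 (remaining 6U)
Final racks: [16,3] [6,5] [14,3] [14] [12] [11,4,4] [3,13] [8,12] [12] [14] [14].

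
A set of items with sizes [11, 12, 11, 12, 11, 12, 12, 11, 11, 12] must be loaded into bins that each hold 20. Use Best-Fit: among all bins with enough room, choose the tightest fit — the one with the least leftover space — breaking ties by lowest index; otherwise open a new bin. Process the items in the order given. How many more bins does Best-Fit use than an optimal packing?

Best-Fit: [11] [12] [11] [12] [11] [12] [12] [11] [11] [12] → 10 bins.
10 items exceed 10 (half the capacity), and no two of those can share a bin, so at least 10 bins are needed.
So 10 is already optimal.

0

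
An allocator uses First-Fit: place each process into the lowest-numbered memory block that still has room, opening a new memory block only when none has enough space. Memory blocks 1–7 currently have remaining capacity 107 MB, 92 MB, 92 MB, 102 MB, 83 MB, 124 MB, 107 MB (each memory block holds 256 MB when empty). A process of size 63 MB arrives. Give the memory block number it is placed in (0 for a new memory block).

Memory blocks with room: memory block 1 (107 MB), memory block 2 (92 MB), memory block 3 (92 MB), memory block 4 (102 MB), memory block 5 (83 MB), memory block 6 (124 MB), memory block 7 (107 MB).
The first with room is memory block 1.

1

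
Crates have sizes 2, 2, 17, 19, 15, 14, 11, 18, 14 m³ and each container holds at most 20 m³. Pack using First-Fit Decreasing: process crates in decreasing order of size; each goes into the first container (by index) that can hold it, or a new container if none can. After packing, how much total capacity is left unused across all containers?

28

Sorted descending: 19, 18, 17, 15, 14, 14, 11, 2, 2.
19 m³ → container 1 (remaining 1 m³)
18 m³ → container 2 (remaining 2 m³)
17 m³ → container 3 (remaining 3 m³)
15 m³ → container 4 (remaining 5 m³)
14 m³ → container 5 (remaining 6 m³)
14 m³ → container 6 (remaining 6 m³)
11 m³ → container 7 (remaining 9 m³)
2 m³ → container 2 (remaining 0 m³)
2 m³ → container 3 (remaining 1 m³)
7 containers × 20 m³ = 140 m³; used 112 m³; unused 28 m³.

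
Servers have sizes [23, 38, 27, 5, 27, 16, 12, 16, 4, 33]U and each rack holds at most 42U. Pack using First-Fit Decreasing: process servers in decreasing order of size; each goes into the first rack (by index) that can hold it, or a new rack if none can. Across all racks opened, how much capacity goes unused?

51

Sorted descending: 38, 33, 27, 27, 23, 16, 16, 12, 5, 4.
rack 1: place 38U, 4U left
rack 2: place 33U, 9U left
rack 3: place 27U, 15U left
rack 4: place 27U, 15U left
rack 5: place 23U, 19U left
rack 5: place 16U, 3U left
rack 6: place 16U, 26U left
rack 3: place 12U, 3U left
rack 2: place 5U, 4U left
rack 1: place 4U, 0U left
6 racks × 42U = 252U; used 201U; unused 51U.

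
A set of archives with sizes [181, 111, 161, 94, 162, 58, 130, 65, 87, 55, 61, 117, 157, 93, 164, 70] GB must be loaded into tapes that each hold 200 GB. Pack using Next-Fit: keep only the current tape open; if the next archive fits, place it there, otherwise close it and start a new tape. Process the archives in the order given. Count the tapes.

tape 1: place 181 GB, 19 GB left
tape 2: place 111 GB, 89 GB left
tape 3: place 161 GB, 39 GB left
tape 4: place 94 GB, 106 GB left
tape 5: place 162 GB, 38 GB left
tape 6: place 58 GB, 142 GB left
tape 6: place 130 GB, 12 GB left
tape 7: place 65 GB, 135 GB left
tape 7: place 87 GB, 48 GB left
tape 8: place 55 GB, 145 GB left
tape 8: place 61 GB, 84 GB left
tape 9: place 117 GB, 83 GB left
tape 10: place 157 GB, 43 GB left
tape 11: place 93 GB, 107 GB left
tape 12: place 164 GB, 36 GB left
tape 13: place 70 GB, 130 GB left

13 tapes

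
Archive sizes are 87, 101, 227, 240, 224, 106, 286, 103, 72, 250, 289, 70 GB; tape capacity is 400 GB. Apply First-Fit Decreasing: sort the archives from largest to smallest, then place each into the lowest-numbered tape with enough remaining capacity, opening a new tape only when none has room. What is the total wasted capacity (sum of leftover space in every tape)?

345

Sorted descending: 289, 286, 250, 240, 227, 224, 106, 103, 101, 87, 72, 70.
Put 289 GB in tape 1; 111 GB remain.
Put 286 GB in tape 2; 114 GB remain.
Put 250 GB in tape 3; 150 GB remain.
Put 240 GB in tape 4; 160 GB remain.
Put 227 GB in tape 5; 173 GB remain.
Put 224 GB in tape 6; 176 GB remain.
Put 106 GB in tape 1; 5 GB remain.
Put 103 GB in tape 2; 11 GB remain.
Put 101 GB in tape 3; 49 GB remain.
Put 87 GB in tape 4; 73 GB remain.
Put 72 GB in tape 4; 1 GB remain.
Put 70 GB in tape 5; 103 GB remain.
6 tapes × 400 GB = 2400 GB; used 2055 GB; unused 345 GB.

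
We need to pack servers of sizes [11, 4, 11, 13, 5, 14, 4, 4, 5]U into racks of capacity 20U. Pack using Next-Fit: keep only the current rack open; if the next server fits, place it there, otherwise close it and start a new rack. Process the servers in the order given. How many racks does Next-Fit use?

rack 1: place 11U, 9U left
rack 1: place 4U, 5U left
rack 2: place 11U, 9U left
rack 3: place 13U, 7U left
rack 3: place 5U, 2U left
rack 4: place 14U, 6U left
rack 4: place 4U, 2U left
rack 5: place 4U, 16U left
rack 5: place 5U, 11U left

5 racks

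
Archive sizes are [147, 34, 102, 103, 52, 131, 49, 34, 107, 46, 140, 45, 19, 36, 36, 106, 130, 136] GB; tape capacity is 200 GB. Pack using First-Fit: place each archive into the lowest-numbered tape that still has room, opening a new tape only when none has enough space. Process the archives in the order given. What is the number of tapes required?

9 tapes

Put 147 GB in tape 1; 53 GB remain.
Put 34 GB in tape 1; 19 GB remain.
Put 102 GB in tape 2; 98 GB remain.
Put 103 GB in tape 3; 97 GB remain.
Put 52 GB in tape 2; 46 GB remain.
Put 131 GB in tape 4; 69 GB remain.
Put 49 GB in tape 3; 48 GB remain.
Put 34 GB in tape 2; 12 GB remain.
Put 107 GB in tape 5; 93 GB remain.
Put 46 GB in tape 3; 2 GB remain.
Put 140 GB in tape 6; 60 GB remain.
Put 45 GB in tape 4; 24 GB remain.
Put 19 GB in tape 1; 0 GB remain.
Put 36 GB in tape 5; 57 GB remain.
Put 36 GB in tape 5; 21 GB remain.
Put 106 GB in tape 7; 94 GB remain.
Put 130 GB in tape 8; 70 GB remain.
Put 136 GB in tape 9; 64 GB remain.
Final tapes: [147,34,19] [102,52,34] [103,49,46] [131,45] [107,36,36] [140] [106] [130] [136].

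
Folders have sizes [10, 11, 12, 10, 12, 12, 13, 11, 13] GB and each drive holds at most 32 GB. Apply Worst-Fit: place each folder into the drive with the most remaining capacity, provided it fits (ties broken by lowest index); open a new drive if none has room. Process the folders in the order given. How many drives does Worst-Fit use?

5

drive 1: place 10 GB, 22 GB left
drive 1: place 11 GB, 11 GB left
drive 2: place 12 GB, 20 GB left
drive 2: place 10 GB, 10 GB left
drive 3: place 12 GB, 20 GB left
drive 3: place 12 GB, 8 GB left
drive 4: place 13 GB, 19 GB left
drive 4: place 11 GB, 8 GB left
drive 5: place 13 GB, 19 GB left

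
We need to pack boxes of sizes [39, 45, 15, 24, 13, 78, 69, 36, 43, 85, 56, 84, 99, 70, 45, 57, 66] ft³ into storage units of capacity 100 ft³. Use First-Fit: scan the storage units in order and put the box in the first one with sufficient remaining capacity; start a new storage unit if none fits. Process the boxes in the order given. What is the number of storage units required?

12

Put 39 ft³ in storage unit 1; 61 ft³ remain.
Put 45 ft³ in storage unit 1; 16 ft³ remain.
Put 15 ft³ in storage unit 1; 1 ft³ remain.
Put 24 ft³ in storage unit 2; 76 ft³ remain.
Put 13 ft³ in storage unit 2; 63 ft³ remain.
Put 78 ft³ in storage unit 3; 22 ft³ remain.
Put 69 ft³ in storage unit 4; 31 ft³ remain.
Put 36 ft³ in storage unit 2; 27 ft³ remain.
Put 43 ft³ in storage unit 5; 57 ft³ remain.
Put 85 ft³ in storage unit 6; 15 ft³ remain.
Put 56 ft³ in storage unit 5; 1 ft³ remain.
Put 84 ft³ in storage unit 7; 16 ft³ remain.
Put 99 ft³ in storage unit 8; 1 ft³ remain.
Put 70 ft³ in storage unit 9; 30 ft³ remain.
Put 45 ft³ in storage unit 10; 55 ft³ remain.
Put 57 ft³ in storage unit 11; 43 ft³ remain.
Put 66 ft³ in storage unit 12; 34 ft³ remain.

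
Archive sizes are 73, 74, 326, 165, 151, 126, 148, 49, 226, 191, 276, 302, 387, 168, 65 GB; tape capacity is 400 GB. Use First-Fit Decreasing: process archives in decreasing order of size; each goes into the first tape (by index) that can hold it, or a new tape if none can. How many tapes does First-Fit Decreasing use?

Sorted descending: 387, 326, 302, 276, 226, 191, 168, 165, 151, 148, 126, 74, 73, 65, 49.
tape 1: place 387 GB, 13 GB left
tape 2: place 326 GB, 74 GB left
tape 3: place 302 GB, 98 GB left
tape 4: place 276 GB, 124 GB left
tape 5: place 226 GB, 174 GB left
tape 6: place 191 GB, 209 GB left
tape 5: place 168 GB, 6 GB left
tape 6: place 165 GB, 44 GB left
tape 7: place 151 GB, 249 GB left
tape 7: place 148 GB, 101 GB left
tape 8: place 126 GB, 274 GB left
tape 2: place 74 GB, 0 GB left
tape 3: place 73 GB, 25 GB left
tape 4: place 65 GB, 59 GB left
tape 4: place 49 GB, 10 GB left
Final tapes: [387] [326,74] [302,73] [276,65,49] [226,168] [191,165] [151,148] [126].

8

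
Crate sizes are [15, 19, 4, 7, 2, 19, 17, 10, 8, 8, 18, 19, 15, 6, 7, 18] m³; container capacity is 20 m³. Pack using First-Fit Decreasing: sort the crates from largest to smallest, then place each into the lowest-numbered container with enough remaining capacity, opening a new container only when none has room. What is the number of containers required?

Sorted descending: 19, 19, 19, 18, 18, 17, 15, 15, 10, 8, 8, 7, 7, 6, 4, 2.
container 1: place 19 m³, 1 m³ left
container 2: place 19 m³, 1 m³ left
container 3: place 19 m³, 1 m³ left
container 4: place 18 m³, 2 m³ left
container 5: place 18 m³, 2 m³ left
container 6: place 17 m³, 3 m³ left
container 7: place 15 m³, 5 m³ left
container 8: place 15 m³, 5 m³ left
container 9: place 10 m³, 10 m³ left
container 9: place 8 m³, 2 m³ left
container 10: place 8 m³, 12 m³ left
container 10: place 7 m³, 5 m³ left
container 11: place 7 m³, 13 m³ left
container 11: place 6 m³, 7 m³ left
container 7: place 4 m³, 1 m³ left
container 4: place 2 m³, 0 m³ left
Final containers: [19] [19] [19] [18,2] [18] [17] [15,4] [15] [10,8] [8,7] [7,6].

11 containers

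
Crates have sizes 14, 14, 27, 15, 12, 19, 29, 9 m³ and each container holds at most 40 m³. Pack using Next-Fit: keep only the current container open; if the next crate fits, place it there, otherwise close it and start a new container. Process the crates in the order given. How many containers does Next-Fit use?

5

container 1: place 14 m³, 26 m³ left
container 1: place 14 m³, 12 m³ left
container 2: place 27 m³, 13 m³ left
container 3: place 15 m³, 25 m³ left
container 3: place 12 m³, 13 m³ left
container 4: place 19 m³, 21 m³ left
container 5: place 29 m³, 11 m³ left
container 5: place 9 m³, 2 m³ left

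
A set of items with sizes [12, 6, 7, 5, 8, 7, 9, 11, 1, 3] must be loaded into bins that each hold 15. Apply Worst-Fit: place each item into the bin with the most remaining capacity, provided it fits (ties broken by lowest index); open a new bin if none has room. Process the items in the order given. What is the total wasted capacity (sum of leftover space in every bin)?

21

Put 12 in bin 1; 3 remain.
Put 6 in bin 2; 9 remain.
Put 7 in bin 2; 2 remain.
Put 5 in bin 3; 10 remain.
Put 8 in bin 3; 2 remain.
Put 7 in bin 4; 8 remain.
Put 9 in bin 5; 6 remain.
Put 11 in bin 6; 4 remain.
Put 1 in bin 4; 7 remain.
Put 3 in bin 4; 4 remain.
6 bins × 15 = 90; used 69; unused 21.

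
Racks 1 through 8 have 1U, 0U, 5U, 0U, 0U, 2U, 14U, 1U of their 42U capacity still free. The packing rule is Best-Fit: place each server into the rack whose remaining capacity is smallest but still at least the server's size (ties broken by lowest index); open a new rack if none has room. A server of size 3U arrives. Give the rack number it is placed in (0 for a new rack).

3

Racks with room: rack 3 (5U), rack 7 (14U).
Tightest fit is rack 3 with 5U free.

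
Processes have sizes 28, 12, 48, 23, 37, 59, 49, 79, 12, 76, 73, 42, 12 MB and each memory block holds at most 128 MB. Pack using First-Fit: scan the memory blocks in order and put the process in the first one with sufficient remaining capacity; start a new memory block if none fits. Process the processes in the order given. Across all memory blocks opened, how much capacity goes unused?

90

Put 28 MB in memory block 1; 100 MB remain.
Put 12 MB in memory block 1; 88 MB remain.
Put 48 MB in memory block 1; 40 MB remain.
Put 23 MB in memory block 1; 17 MB remain.
Put 37 MB in memory block 2; 91 MB remain.
Put 59 MB in memory block 2; 32 MB remain.
Put 49 MB in memory block 3; 79 MB remain.
Put 79 MB in memory block 3; 0 MB remain.
Put 12 MB in memory block 1; 5 MB remain.
Put 76 MB in memory block 4; 52 MB remain.
Put 73 MB in memory block 5; 55 MB remain.
Put 42 MB in memory block 4; 10 MB remain.
Put 12 MB in memory block 2; 20 MB remain.
5 memory blocks × 128 MB = 640 MB; used 550 MB; unused 90 MB.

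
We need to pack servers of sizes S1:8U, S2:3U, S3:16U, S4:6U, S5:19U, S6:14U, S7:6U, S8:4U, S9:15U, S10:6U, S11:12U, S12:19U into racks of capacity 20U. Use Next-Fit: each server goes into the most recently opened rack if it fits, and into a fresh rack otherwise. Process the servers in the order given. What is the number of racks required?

S1 (8U) → rack 1 (remaining 12U)
S2 (3U) → rack 1 (remaining 9U)
S3 (16U) → rack 2 (remaining 4U)
S4 (6U) → rack 3 (remaining 14U)
S5 (19U) → rack 4 (remaining 1U)
S6 (14U) → rack 5 (remaining 6U)
S7 (6U) → rack 5 (remaining 0U)
S8 (4U) → rack 6 (remaining 16U)
S9 (15U) → rack 6 (remaining 1U)
S10 (6U) → rack 7 (remaining 14U)
S11 (12U) → rack 7 (remaining 2U)
S12 (19U) → rack 8 (remaining 1U)
Final racks: [8,3] [16] [6] [19] [14,6] [4,15] [6,12] [19].

8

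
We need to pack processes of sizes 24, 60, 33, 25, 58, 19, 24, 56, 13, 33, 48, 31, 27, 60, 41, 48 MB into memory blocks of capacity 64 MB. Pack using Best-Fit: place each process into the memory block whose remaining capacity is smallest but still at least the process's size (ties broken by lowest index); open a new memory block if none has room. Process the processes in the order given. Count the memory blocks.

Put 24 MB in memory block 1; 40 MB remain.
Put 60 MB in memory block 2; 4 MB remain.
Put 33 MB in memory block 1; 7 MB remain.
Put 25 MB in memory block 3; 39 MB remain.
Put 58 MB in memory block 4; 6 MB remain.
Put 19 MB in memory block 3; 20 MB remain.
Put 24 MB in memory block 5; 40 MB remain.
Put 56 MB in memory block 6; 8 MB remain.
Put 13 MB in memory block 3; 7 MB remain.
Put 33 MB in memory block 5; 7 MB remain.
Put 48 MB in memory block 7; 16 MB remain.
Put 31 MB in memory block 8; 33 MB remain.
Put 27 MB in memory block 8; 6 MB remain.
Put 60 MB in memory block 9; 4 MB remain.
Put 41 MB in memory block 10; 23 MB remain.
Put 48 MB in memory block 11; 16 MB remain.
Final memory blocks: [24,33] [60] [25,19,13] [58] [24,33] [56] [48] [31,27] [60] [41] [48].

11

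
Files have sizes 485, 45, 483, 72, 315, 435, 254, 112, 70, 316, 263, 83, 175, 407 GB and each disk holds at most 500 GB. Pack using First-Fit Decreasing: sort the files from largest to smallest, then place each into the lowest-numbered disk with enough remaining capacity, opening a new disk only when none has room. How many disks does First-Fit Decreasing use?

Sorted descending: 485, 483, 435, 407, 316, 315, 263, 254, 175, 112, 83, 72, 70, 45.
Put 485 GB in disk 1; 15 GB remain.
Put 483 GB in disk 2; 17 GB remain.
Put 435 GB in disk 3; 65 GB remain.
Put 407 GB in disk 4; 93 GB remain.
Put 316 GB in disk 5; 184 GB remain.
Put 315 GB in disk 6; 185 GB remain.
Put 263 GB in disk 7; 237 GB remain.
Put 254 GB in disk 8; 246 GB remain.
Put 175 GB in disk 5; 9 GB remain.
Put 112 GB in disk 6; 73 GB remain.
Put 83 GB in disk 4; 10 GB remain.
Put 72 GB in disk 6; 1 GB remain.
Put 70 GB in disk 7; 167 GB remain.
Put 45 GB in disk 3; 20 GB remain.

8 disks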